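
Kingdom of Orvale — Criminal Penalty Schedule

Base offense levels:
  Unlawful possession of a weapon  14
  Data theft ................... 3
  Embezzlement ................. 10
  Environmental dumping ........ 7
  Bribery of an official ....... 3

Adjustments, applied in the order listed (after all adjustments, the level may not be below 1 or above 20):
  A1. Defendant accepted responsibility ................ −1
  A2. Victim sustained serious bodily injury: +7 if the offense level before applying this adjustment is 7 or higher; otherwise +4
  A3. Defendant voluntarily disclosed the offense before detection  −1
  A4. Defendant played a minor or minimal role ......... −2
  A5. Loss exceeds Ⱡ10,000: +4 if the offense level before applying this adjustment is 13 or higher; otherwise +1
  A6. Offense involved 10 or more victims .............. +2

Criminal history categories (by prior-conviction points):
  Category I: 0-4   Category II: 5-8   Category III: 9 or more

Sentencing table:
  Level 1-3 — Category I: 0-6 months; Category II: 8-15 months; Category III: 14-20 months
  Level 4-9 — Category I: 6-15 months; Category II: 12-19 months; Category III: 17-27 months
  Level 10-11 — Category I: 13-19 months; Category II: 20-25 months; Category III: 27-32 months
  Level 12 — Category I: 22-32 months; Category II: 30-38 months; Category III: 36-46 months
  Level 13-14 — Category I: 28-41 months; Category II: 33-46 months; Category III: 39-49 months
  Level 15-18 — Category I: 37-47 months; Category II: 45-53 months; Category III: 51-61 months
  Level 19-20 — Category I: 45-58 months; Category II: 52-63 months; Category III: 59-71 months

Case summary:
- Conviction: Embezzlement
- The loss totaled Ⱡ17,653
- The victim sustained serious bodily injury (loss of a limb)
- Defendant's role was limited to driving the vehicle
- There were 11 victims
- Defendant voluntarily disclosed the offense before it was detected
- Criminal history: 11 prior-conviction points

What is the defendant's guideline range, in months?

59-71 months

Base offense level for embezzlement: 10.
A1 does not apply.
A2 applies (level before this adjustment is 10 ≥ 7, so +7): 10 + 7 = 17.
A3 applies: 17 − 1 = 16.
A4 applies: 16 − 2 = 14.
A5 applies (level before this adjustment is 14 ≥ 13, so +4): 14 + 4 = 18.
A6 applies: 18 + 2 = 20.
Final offense level: 20.
Criminal history: 11 prior points → Category III (9+).
Level 20 falls in the 19-20 band.
Grid: Level 19-20 × Category III = 59-71 months.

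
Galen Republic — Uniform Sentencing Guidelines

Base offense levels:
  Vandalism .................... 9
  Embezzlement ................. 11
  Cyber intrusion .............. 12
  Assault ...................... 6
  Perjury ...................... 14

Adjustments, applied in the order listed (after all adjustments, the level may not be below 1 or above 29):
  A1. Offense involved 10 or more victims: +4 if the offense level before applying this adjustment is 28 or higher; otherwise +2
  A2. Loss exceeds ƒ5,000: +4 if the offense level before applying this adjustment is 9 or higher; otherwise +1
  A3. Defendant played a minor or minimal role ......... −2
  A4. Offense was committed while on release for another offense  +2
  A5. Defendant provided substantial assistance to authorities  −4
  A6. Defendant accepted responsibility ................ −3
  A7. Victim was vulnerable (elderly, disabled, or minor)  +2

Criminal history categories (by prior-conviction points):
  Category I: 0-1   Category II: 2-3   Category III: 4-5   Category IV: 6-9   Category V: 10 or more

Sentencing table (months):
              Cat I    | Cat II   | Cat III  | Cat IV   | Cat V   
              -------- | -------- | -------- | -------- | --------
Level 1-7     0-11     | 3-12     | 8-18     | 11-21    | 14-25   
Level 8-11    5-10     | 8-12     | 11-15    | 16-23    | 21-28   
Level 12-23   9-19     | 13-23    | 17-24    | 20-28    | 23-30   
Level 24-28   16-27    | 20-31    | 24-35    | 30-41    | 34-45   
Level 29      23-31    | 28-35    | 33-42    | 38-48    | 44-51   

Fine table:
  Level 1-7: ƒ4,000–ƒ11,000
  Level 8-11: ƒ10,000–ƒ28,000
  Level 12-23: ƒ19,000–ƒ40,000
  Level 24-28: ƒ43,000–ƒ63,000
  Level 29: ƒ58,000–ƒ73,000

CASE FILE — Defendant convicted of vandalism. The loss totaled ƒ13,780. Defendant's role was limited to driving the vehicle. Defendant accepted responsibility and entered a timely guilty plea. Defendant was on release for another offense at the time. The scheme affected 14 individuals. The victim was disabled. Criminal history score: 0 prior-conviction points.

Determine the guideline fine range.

ƒ19,000–ƒ40,000

Base offense level for vandalism: 9.
A1 applies (level before this adjustment is 9 < 28, so +2): 9 + 2 = 11.
A2 applies (level before this adjustment is 11 ≥ 9, so +4): 11 + 4 = 15.
A3 applies: 15 − 2 = 13.
A4 applies: 13 + 2 = 15.
A5 does not apply.
A6 applies: 15 − 3 = 12.
A7 applies: 12 + 2 = 14.
Final offense level: 14.
Level 14 falls in the 12-23 band.
Fine table: Level 12-23 → ƒ19,000–ƒ40,000.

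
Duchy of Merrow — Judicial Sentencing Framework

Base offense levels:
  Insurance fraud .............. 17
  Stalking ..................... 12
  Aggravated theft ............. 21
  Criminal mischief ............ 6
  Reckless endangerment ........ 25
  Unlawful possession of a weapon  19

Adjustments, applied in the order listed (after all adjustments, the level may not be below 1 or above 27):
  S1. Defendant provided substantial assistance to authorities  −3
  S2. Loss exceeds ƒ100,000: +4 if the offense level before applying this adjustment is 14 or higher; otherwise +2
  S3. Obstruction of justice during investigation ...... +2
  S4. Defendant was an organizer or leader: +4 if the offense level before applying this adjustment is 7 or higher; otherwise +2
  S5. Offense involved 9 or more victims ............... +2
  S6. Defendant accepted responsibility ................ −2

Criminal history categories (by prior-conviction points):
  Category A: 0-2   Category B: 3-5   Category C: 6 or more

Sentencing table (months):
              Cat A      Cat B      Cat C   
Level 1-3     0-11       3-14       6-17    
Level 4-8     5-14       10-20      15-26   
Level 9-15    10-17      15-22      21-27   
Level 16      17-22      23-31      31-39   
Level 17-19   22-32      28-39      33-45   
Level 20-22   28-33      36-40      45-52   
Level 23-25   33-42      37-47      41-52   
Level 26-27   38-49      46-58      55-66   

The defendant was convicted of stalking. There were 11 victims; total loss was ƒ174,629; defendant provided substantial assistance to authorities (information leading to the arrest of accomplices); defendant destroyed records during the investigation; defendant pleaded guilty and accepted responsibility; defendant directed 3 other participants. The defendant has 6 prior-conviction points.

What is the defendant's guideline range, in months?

Base offense level for stalking: 12.
S1 applies: 12 − 3 = 9.
S2 applies (level before this adjustment is 9 < 14, so +2): 9 + 2 = 11.
S3 applies: 11 + 2 = 13.
S4 applies (level before this adjustment is 13 ≥ 7, so +4): 13 + 4 = 17.
S5 applies: 17 + 2 = 19.
S6 applies: 19 − 2 = 17.
Final offense level: 17.
Criminal history: 6 prior points → Category C (6+).
Level 17 falls in the 17-19 band.
Grid: Level 17-19 × Category C = 33-45 months.

33-45 months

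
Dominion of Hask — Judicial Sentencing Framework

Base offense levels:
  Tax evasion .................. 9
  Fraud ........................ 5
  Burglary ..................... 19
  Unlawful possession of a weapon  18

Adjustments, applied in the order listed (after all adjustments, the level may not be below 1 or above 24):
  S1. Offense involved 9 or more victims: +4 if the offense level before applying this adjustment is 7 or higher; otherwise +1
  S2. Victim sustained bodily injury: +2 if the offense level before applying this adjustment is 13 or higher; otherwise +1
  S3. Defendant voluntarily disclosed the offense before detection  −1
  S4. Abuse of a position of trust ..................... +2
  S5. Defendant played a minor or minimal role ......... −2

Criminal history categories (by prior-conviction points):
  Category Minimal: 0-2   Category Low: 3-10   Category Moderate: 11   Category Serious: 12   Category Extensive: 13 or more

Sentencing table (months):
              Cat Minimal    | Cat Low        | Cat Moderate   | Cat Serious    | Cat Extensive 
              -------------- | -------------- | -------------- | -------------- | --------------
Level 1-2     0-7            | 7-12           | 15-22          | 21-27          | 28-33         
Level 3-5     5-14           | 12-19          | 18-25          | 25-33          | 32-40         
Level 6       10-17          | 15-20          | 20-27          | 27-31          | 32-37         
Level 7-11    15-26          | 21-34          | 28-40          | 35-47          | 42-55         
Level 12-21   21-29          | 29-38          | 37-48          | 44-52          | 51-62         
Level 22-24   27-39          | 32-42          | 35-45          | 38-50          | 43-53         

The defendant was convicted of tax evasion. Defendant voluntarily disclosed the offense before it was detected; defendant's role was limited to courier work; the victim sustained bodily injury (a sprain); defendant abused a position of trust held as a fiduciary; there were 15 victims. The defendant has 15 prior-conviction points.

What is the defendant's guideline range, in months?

51-62 months

Base offense level for tax evasion: 9.
S1 applies (level before this adjustment is 9 ≥ 7, so +4): 9 + 4 = 13.
S2 applies (level before this adjustment is 13 ≥ 13, so +2): 13 + 2 = 15.
S3 applies: 15 − 1 = 14.
S4 applies: 14 + 2 = 16.
S5 applies: 16 − 2 = 14.
Final offense level: 14.
Criminal history: 15 prior points → Category Extensive (13+).
Level 14 falls in the 12-21 band.
Grid: Level 12-21 × Category Extensive = 51-62 months.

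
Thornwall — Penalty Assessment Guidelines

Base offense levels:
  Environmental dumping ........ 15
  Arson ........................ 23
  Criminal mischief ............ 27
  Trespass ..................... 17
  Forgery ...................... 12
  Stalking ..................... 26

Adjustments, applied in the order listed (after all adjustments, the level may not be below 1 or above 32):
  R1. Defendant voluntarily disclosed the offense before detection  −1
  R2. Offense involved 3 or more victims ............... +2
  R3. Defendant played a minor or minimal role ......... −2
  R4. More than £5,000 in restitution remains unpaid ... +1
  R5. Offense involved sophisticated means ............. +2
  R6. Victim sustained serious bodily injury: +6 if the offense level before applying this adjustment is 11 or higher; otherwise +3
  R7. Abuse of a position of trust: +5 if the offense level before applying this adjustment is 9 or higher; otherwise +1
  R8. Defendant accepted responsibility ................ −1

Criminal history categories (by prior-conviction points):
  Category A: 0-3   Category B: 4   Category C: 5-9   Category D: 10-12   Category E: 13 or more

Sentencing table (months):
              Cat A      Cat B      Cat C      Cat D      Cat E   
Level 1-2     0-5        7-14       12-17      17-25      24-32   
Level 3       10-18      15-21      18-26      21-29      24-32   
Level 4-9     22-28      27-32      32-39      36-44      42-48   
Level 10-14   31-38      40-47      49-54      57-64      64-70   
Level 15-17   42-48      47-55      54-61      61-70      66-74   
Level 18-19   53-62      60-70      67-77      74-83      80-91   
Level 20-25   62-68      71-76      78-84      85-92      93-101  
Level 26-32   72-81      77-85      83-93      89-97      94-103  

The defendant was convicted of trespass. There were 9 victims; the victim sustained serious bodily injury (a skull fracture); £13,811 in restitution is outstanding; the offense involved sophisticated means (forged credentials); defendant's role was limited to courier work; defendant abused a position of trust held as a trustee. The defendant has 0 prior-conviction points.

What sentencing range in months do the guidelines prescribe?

Base offense level for trespass: 17.
R2 applies: 17 + 2 = 19.
R3 applies: 19 − 2 = 17.
R4 applies: 17 + 1 = 18.
R5 applies: 18 + 2 = 20.
R6 applies (level before this adjustment is 20 ≥ 11, so +6): 20 + 6 = 26.
R7 applies (level before this adjustment is 26 ≥ 9, so +5): 26 + 5 = 31.
Final offense level: 31.
Criminal history: 0 prior points → Category A (0-3).
Level 31 falls in the 26-32 band.
Grid: Level 26-32 × Category A = 72-81 months.

72-81 months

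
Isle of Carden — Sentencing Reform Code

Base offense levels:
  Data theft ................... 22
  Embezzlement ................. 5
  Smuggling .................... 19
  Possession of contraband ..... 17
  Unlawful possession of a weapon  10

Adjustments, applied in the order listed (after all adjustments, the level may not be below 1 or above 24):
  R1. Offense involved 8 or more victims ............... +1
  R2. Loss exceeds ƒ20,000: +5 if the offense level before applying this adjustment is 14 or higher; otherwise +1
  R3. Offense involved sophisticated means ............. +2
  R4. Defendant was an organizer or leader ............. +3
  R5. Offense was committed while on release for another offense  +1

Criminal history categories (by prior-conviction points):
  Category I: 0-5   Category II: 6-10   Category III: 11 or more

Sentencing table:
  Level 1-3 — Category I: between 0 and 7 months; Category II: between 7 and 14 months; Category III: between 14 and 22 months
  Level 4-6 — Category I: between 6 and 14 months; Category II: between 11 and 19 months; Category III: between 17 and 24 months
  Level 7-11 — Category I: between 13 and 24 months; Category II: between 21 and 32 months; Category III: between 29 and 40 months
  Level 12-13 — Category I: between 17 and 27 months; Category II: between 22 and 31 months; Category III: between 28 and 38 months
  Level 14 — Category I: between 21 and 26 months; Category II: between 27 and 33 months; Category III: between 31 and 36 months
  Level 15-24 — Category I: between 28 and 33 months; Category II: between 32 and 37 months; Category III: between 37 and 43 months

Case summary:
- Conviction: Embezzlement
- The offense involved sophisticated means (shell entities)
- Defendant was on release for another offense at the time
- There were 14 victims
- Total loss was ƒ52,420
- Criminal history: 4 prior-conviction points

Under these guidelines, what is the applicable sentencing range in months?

Base offense level for embezzlement: 5.
R1 applies: 5 + 1 = 6.
R2 applies (level before this adjustment is 6 < 14, so +1): 6 + 1 = 7.
R3 applies: 7 + 2 = 9.
R5 applies: 9 + 1 = 10.
Final offense level: 10.
Criminal history: 4 prior points → Category I (0-5).
Level 10 falls in the 7-11 band.
Grid: Level 7-11 × Category I = 13-24 months.

13-24 months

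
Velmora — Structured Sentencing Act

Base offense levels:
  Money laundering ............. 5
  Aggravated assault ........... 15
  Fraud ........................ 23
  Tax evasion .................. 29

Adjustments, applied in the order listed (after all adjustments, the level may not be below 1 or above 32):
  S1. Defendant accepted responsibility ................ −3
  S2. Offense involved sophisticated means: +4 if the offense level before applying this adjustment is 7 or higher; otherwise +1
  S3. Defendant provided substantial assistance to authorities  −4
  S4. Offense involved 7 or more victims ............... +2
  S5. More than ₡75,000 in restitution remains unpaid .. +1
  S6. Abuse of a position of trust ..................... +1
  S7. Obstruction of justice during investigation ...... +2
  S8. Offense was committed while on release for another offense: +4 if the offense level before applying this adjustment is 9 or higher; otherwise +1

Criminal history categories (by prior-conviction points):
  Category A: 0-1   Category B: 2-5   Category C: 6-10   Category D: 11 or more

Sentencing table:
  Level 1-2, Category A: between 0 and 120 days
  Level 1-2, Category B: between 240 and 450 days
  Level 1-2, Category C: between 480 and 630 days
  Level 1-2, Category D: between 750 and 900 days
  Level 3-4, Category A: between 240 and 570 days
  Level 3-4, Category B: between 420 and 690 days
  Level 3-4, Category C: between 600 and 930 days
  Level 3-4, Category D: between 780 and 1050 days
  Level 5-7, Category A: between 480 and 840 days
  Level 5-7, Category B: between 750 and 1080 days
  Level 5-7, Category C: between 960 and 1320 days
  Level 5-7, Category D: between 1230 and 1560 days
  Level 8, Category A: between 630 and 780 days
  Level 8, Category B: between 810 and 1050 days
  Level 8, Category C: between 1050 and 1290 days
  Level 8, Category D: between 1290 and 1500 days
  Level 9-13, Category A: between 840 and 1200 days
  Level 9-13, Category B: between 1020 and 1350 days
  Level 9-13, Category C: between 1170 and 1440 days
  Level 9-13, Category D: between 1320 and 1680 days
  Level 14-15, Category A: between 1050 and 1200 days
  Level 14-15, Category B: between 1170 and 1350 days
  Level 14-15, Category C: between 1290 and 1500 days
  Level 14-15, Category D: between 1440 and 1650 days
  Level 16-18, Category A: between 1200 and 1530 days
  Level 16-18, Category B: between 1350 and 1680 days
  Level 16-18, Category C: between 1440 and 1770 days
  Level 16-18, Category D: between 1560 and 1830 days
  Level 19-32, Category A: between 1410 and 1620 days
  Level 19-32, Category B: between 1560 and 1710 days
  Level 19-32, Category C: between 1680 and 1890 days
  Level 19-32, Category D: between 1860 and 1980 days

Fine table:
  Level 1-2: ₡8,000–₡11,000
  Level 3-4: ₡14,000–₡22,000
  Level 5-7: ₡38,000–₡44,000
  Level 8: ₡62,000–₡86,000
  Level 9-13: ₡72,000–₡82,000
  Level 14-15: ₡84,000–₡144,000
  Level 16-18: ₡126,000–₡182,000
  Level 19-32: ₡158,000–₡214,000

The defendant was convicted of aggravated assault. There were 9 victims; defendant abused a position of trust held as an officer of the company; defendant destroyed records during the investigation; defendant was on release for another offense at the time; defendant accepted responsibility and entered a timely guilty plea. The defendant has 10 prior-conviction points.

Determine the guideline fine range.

Base offense level for aggravated assault: 15.
S1 applies: 15 − 3 = 12.
S2 does not apply.
S4 applies: 12 + 2 = 14.
S5 does not apply.
S6 applies: 14 + 1 = 15.
S7 applies: 15 + 2 = 17.
S8 applies (level before this adjustment is 17 ≥ 9, so +4): 17 + 4 = 21.
Final offense level: 21.
Level 21 falls in the 19-32 band.
Fine table: Level 19-32 → ₡158,000–₡214,000.

₡158,000–₡214,000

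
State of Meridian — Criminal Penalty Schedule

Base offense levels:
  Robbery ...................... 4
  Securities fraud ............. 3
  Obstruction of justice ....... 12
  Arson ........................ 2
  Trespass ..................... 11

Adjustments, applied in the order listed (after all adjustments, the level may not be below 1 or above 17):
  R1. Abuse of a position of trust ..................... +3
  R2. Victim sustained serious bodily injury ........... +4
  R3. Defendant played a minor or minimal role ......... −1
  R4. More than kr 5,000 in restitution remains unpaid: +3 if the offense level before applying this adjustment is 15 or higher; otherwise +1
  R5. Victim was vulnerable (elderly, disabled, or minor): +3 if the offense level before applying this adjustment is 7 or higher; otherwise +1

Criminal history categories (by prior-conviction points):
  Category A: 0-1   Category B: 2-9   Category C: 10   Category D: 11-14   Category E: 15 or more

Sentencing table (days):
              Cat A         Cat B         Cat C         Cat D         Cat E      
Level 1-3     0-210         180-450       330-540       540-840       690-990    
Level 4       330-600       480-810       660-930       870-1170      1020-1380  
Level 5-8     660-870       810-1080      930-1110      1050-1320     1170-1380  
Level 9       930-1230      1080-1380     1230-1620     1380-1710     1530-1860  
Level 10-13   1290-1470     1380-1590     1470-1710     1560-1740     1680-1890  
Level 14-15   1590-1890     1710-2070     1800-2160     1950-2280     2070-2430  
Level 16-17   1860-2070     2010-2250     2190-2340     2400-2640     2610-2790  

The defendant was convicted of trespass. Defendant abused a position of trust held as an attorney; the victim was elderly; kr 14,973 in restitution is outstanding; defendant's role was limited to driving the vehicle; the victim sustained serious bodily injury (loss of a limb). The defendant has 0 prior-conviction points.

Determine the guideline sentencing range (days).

Base offense level for trespass: 11.
R1 applies: 11 + 3 = 14.
R2 applies: 14 + 4 = 18.
R3 applies: 18 − 1 = 17.
R4 applies (level before this adjustment is 17 ≥ 15, so +3): 17 + 3 = 20.
R5 applies (level before this adjustment is 20 ≥ 7, so +3): 20 + 3 = 23.
Level 23 exceeds the maximum of 17; capped at 17.
Final offense level: 17.
Criminal history: 0 prior points → Category A (0-1).
Level 17 falls in the 16-17 band.
Grid: Level 16-17 × Category A = 1860-2070 days.

1860-2070 days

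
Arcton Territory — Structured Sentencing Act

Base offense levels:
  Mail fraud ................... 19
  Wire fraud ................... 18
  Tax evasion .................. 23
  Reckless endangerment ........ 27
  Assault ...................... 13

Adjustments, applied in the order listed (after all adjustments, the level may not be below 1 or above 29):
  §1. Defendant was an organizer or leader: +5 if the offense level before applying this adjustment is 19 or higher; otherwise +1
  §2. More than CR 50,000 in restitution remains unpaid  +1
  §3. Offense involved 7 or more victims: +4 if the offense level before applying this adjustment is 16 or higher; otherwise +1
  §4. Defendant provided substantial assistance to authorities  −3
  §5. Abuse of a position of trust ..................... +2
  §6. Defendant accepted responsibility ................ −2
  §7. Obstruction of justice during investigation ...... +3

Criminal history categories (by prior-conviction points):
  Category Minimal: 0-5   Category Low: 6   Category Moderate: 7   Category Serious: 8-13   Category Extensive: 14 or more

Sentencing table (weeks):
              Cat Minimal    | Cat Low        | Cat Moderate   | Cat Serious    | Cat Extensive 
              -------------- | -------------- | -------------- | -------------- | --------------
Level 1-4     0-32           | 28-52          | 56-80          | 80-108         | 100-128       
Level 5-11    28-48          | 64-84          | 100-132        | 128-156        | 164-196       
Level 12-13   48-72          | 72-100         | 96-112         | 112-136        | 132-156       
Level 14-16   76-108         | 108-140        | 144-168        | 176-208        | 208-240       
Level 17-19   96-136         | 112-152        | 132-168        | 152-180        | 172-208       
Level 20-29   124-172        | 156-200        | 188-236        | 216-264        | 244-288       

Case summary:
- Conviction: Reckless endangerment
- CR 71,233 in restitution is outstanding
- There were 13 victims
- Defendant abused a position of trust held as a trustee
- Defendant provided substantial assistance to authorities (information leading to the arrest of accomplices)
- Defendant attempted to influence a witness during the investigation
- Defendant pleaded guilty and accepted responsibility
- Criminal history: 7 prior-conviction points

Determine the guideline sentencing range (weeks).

188-236 weeks

Base offense level for reckless endangerment: 27.
§1 does not apply.
§2 applies: 27 + 1 = 28.
§3 applies (level before this adjustment is 28 ≥ 16, so +4): 28 + 4 = 32.
§4 applies: 32 − 3 = 29.
§5 applies: 29 + 2 = 31.
§6 applies: 31 − 2 = 29.
§7 applies: 29 + 3 = 32.
Level 32 exceeds the maximum of 29; capped at 29.
Final offense level: 29.
Criminal history: 7 prior points → Category Moderate (7).
Level 29 falls in the 20-29 band.
Grid: Level 20-29 × Category Moderate = 188-236 weeks.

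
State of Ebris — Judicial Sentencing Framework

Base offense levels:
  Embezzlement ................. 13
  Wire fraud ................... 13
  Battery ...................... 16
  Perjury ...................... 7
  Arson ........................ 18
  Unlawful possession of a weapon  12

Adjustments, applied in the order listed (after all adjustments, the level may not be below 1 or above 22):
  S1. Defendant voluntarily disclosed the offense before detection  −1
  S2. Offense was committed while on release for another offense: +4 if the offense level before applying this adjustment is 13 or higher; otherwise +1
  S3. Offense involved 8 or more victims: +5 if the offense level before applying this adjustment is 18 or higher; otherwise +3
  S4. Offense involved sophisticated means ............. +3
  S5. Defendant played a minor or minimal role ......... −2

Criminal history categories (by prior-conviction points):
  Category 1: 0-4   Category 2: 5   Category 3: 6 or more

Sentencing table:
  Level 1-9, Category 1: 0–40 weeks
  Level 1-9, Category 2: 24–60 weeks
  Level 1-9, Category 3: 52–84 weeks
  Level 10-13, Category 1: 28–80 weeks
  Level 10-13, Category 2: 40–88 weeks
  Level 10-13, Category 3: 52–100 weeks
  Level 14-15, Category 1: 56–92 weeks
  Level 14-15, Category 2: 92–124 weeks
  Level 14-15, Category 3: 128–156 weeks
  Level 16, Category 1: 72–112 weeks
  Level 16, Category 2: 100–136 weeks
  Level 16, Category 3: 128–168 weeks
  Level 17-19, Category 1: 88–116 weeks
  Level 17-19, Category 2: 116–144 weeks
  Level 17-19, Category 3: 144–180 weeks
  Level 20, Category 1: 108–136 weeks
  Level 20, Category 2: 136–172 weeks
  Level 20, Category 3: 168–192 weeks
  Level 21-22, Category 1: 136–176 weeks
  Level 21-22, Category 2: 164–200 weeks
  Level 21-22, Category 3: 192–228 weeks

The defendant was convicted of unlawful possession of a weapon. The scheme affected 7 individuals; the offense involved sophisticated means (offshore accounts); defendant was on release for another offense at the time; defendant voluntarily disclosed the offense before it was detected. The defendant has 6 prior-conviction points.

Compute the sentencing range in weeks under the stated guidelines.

128-156 weeks

Base offense level for unlawful possession of a weapon: 12.
S1 applies: 12 − 1 = 11.
S2 applies (level before this adjustment is 11 < 13, so +1): 11 + 1 = 12.
S4 applies: 12 + 3 = 15.
Final offense level: 15.
Criminal history: 6 prior points → Category 3 (6+).
Level 15 falls in the 14-15 band.
Grid: Level 14-15 × Category 3 = 128-156 weeks.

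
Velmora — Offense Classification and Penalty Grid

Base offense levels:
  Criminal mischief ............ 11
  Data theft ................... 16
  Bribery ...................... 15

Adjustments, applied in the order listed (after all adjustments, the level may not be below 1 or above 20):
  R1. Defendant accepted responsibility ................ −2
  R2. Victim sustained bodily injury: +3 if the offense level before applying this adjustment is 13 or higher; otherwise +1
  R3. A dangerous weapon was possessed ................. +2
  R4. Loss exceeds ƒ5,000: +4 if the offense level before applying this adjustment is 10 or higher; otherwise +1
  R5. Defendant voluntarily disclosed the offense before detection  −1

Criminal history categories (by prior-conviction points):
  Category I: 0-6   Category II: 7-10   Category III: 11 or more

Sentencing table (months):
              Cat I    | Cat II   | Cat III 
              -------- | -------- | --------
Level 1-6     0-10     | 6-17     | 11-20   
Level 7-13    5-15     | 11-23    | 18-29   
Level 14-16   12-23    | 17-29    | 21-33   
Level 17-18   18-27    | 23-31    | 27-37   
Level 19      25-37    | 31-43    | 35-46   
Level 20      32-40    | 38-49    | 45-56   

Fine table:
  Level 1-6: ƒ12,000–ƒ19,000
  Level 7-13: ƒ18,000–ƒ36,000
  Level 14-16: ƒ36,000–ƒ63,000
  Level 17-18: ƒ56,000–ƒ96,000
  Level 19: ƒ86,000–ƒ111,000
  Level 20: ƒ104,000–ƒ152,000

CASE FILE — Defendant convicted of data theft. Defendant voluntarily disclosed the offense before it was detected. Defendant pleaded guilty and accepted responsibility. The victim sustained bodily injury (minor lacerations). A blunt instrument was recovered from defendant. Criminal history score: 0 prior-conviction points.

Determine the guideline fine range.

Base offense level for data theft: 16.
R1 applies: 16 − 2 = 14.
R2 applies (level before this adjustment is 14 ≥ 13, so +3): 14 + 3 = 17.
R3 applies: 17 + 2 = 19.
R5 applies: 19 − 1 = 18.
Final offense level: 18.
Level 18 falls in the 17-18 band.
Fine table: Level 17-18 → ƒ56,000–ƒ96,000.

ƒ56,000–ƒ96,000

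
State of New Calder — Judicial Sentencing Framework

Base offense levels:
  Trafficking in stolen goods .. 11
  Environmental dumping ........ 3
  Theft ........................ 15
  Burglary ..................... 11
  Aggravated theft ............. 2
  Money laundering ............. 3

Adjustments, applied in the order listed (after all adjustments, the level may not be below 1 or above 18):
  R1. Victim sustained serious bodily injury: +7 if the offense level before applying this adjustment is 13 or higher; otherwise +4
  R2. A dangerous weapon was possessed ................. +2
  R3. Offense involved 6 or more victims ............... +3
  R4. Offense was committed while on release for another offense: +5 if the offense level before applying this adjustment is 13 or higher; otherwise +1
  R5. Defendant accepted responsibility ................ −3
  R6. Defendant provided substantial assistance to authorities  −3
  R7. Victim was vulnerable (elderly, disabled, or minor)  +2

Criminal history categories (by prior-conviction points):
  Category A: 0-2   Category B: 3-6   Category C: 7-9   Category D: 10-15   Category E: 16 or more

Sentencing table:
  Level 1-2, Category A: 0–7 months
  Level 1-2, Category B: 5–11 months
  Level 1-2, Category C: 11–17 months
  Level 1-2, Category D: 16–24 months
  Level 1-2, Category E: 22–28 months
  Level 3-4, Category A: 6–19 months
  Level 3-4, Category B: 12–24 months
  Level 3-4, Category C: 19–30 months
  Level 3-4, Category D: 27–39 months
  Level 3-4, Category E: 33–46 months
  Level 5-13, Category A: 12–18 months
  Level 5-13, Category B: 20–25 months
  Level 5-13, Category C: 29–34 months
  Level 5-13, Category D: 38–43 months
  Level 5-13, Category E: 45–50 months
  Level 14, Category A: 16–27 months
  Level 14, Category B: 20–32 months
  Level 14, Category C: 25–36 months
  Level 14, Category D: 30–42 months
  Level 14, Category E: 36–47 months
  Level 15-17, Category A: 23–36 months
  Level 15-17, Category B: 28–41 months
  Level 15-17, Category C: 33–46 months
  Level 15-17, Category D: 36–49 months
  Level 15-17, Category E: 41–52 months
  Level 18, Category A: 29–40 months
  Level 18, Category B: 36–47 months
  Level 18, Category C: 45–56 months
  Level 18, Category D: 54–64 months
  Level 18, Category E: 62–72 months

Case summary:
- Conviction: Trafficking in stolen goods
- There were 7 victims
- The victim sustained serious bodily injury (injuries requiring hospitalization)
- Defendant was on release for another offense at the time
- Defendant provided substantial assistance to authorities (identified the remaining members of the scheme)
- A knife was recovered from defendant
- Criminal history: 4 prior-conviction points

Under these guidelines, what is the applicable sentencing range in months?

36-47 months

Base offense level for trafficking in stolen goods: 11.
R1 applies (level before this adjustment is 11 < 13, so +4): 11 + 4 = 15.
R2 applies: 15 + 2 = 17.
R3 applies: 17 + 3 = 20.
R4 applies (level before this adjustment is 20 ≥ 13, so +5): 20 + 5 = 25.
R5 does not apply.
R6 applies: 25 − 3 = 22.
R7 does not apply.
Level 22 exceeds the maximum of 18; capped at 18.
Final offense level: 18.
Criminal history: 4 prior points → Category B (3-6).
Level 18 falls in the 18 band.
Grid: Level 18 × Category B = 36-47 months.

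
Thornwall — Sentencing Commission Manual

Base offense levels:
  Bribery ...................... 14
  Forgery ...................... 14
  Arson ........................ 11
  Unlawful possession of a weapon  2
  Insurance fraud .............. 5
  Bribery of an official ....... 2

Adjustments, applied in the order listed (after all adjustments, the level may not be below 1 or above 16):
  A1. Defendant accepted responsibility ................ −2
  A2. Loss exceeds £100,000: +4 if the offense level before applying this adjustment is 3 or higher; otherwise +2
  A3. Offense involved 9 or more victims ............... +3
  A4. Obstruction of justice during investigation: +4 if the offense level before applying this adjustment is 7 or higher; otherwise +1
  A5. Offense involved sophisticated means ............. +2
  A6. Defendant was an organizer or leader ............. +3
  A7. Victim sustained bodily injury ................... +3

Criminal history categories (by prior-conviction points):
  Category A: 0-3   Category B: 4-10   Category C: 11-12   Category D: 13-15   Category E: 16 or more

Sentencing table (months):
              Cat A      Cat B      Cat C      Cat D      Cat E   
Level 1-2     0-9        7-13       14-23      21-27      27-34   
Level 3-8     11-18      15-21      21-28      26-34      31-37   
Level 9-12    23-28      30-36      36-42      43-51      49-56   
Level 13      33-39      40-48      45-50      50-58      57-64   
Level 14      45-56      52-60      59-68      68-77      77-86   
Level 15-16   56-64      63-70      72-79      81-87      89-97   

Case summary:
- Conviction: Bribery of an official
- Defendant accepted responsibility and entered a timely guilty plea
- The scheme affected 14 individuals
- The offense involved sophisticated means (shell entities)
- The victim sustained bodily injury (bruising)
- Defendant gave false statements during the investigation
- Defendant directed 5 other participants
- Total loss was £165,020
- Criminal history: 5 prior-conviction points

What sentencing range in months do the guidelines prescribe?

52-60 months

Base offense level for bribery of an official: 2.
A1 applies: 2 − 2 = 0.
A2 applies (level before this adjustment is 0 < 3, so +2): 0 + 2 = 2.
A3 applies: 2 + 3 = 5.
A4 applies (level before this adjustment is 5 < 7, so +1): 5 + 1 = 6.
A5 applies: 6 + 2 = 8.
A6 applies: 8 + 3 = 11.
A7 applies: 11 + 3 = 14.
Final offense level: 14.
Criminal history: 5 prior points → Category B (4-10).
Level 14 falls in the 14 band.
Grid: Level 14 × Category B = 52-60 months.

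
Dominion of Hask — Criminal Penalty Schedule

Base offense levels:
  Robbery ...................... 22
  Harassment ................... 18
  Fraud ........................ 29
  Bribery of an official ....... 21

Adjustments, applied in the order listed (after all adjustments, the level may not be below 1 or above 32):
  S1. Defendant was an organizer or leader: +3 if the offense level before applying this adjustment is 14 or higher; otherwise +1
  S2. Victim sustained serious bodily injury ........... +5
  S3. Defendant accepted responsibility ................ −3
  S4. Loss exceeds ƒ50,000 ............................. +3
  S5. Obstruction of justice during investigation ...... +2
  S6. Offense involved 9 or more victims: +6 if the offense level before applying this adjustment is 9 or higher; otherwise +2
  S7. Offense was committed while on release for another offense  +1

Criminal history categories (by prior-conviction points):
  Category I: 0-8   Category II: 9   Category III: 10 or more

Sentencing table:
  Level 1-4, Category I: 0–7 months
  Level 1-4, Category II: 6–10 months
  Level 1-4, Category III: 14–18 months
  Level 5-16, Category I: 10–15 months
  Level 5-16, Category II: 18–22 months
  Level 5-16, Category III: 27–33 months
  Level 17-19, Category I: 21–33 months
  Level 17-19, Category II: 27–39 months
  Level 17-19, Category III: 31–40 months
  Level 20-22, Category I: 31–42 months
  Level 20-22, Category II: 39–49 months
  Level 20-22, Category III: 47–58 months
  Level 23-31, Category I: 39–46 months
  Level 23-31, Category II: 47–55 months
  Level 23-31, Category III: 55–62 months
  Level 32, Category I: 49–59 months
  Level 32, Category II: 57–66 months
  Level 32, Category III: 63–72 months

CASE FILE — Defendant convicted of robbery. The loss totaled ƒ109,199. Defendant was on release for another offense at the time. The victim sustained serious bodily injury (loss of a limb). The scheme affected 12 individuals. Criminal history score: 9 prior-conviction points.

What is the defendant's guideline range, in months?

Base offense level for robbery: 22.
S1 does not apply.
S2 applies: 22 + 5 = 27.
S3 does not apply.
S4 applies: 27 + 3 = 30.
S6 applies (level before this adjustment is 30 ≥ 9, so +6): 30 + 6 = 36.
S7 applies: 36 + 1 = 37.
Level 37 exceeds the maximum of 32; capped at 32.
Final offense level: 32.
Criminal history: 9 prior points → Category II (9).
Level 32 falls in the 32 band.
Grid: Level 32 × Category II = 57-66 months.

57-66 months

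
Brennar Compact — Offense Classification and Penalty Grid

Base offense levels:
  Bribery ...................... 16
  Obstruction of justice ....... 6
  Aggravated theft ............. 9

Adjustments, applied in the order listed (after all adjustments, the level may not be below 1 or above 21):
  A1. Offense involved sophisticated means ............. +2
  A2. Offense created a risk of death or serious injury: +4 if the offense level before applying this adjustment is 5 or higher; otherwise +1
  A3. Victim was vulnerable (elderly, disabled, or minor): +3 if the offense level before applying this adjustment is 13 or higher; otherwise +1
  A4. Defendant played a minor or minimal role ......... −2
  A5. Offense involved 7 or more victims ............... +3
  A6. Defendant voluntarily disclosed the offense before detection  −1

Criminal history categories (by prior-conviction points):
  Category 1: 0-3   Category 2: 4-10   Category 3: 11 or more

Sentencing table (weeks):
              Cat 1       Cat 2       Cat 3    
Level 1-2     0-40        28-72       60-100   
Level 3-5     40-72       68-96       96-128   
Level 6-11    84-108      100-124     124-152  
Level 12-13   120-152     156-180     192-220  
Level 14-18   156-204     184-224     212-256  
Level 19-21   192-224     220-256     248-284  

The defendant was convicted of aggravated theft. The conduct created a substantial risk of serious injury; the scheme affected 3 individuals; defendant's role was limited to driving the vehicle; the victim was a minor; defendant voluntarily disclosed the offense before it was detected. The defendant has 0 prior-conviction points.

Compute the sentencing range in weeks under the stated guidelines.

Base offense level for aggravated theft: 9.
A2 applies (level before this adjustment is 9 ≥ 5, so +4): 9 + 4 = 13.
A3 applies (level before this adjustment is 13 ≥ 13, so +3): 13 + 3 = 16.
A4 applies: 16 − 2 = 14.
A6 applies: 14 − 1 = 13.
Final offense level: 13.
Criminal history: 0 prior points → Category 1 (0-3).
Level 13 falls in the 12-13 band.
Grid: Level 12-13 × Category 1 = 120-152 weeks.

120-152 weeks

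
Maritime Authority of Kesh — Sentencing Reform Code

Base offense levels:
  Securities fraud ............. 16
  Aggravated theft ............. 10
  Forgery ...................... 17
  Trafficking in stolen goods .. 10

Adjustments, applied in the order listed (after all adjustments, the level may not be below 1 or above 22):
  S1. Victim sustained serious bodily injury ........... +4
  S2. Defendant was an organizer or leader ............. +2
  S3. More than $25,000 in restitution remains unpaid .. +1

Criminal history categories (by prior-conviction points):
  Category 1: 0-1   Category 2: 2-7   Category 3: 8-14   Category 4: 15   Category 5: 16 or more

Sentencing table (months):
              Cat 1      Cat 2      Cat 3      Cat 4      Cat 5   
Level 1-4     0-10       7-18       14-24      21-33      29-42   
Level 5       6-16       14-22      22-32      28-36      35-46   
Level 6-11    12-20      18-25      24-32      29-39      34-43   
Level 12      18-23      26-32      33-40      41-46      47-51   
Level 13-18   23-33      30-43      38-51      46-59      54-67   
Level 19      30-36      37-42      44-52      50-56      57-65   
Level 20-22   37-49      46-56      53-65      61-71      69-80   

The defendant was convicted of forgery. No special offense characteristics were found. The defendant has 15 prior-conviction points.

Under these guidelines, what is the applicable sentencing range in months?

46-59 months

Base offense level for forgery: 17.
Final offense level: 17.
Criminal history: 15 prior points → Category 4 (15).
Level 17 falls in the 13-18 band.
Grid: Level 13-18 × Category 4 = 46-59 months.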